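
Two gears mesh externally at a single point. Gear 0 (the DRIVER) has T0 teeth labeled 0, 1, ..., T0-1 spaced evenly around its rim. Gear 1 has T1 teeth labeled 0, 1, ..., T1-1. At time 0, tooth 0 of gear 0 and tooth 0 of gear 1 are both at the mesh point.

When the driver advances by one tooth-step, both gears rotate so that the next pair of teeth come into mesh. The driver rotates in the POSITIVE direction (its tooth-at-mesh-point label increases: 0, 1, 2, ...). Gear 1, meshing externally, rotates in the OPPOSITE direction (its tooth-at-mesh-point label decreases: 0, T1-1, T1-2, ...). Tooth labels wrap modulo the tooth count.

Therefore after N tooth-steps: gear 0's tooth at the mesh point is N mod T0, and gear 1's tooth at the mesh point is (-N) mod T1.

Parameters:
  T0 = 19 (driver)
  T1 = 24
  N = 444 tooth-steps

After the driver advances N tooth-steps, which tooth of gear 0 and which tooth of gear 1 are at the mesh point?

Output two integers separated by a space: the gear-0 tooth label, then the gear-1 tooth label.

Gear 0 (driver, T0=19): tooth at mesh = N mod T0
  444 = 23 * 19 + 7, so 444 mod 19 = 7
  gear 0 tooth = 7
Gear 1 (driven, T1=24): tooth at mesh = (-N) mod T1
  444 = 18 * 24 + 12, so 444 mod 24 = 12
  (-444) mod 24 = (-12) mod 24 = 24 - 12 = 12
Mesh after 444 steps: gear-0 tooth 7 meets gear-1 tooth 12

Answer: 7 12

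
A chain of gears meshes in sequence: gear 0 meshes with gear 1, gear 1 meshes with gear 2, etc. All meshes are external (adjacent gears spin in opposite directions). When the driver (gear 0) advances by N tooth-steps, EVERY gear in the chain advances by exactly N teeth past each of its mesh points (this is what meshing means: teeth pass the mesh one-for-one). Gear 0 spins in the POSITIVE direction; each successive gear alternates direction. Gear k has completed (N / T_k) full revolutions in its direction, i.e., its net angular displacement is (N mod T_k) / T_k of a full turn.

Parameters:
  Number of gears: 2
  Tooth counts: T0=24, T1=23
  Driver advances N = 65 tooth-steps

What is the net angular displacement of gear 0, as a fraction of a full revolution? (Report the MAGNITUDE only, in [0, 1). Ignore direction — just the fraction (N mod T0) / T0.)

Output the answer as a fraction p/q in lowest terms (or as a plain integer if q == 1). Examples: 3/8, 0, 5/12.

Chain of 2 gears, tooth counts: [24, 23]
  gear 0: T0=24, direction=positive, advance = 65 mod 24 = 17 teeth = 17/24 turn
  gear 1: T1=23, direction=negative, advance = 65 mod 23 = 19 teeth = 19/23 turn
Gear 0: 65 mod 24 = 17
Fraction = 17 / 24 = 17/24 (gcd(17,24)=1) = 17/24

Answer: 17/24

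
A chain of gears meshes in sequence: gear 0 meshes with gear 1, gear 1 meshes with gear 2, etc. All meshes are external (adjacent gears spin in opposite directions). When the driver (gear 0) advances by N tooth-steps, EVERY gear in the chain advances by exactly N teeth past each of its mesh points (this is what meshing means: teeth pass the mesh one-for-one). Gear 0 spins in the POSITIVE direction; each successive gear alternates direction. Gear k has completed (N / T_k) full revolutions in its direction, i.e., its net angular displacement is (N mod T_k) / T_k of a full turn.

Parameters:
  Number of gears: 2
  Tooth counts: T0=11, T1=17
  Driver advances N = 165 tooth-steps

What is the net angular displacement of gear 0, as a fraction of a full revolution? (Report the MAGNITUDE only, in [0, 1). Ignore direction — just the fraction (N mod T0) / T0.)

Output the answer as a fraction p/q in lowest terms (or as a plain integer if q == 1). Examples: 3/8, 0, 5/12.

Chain of 2 gears, tooth counts: [11, 17]
  gear 0: T0=11, direction=positive, advance = 165 mod 11 = 0 teeth = 0/11 turn
  gear 1: T1=17, direction=negative, advance = 165 mod 17 = 12 teeth = 12/17 turn
Gear 0: 165 mod 11 = 0
Fraction = 0 / 11 = 0/1 (gcd(0,11)=11) = 0

Answer: 0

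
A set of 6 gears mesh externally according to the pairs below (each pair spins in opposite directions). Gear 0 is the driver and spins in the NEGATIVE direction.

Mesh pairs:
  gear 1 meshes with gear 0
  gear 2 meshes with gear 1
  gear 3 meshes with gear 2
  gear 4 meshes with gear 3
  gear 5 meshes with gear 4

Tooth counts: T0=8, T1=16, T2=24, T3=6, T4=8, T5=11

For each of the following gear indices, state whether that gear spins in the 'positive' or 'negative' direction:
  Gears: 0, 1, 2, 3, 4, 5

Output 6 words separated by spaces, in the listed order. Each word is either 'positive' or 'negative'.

Gear 0 (driver): negative (depth 0)
  gear 1: meshes with gear 0 -> depth 1 -> positive (opposite of gear 0)
  gear 2: meshes with gear 1 -> depth 2 -> negative (opposite of gear 1)
  gear 3: meshes with gear 2 -> depth 3 -> positive (opposite of gear 2)
  gear 4: meshes with gear 3 -> depth 4 -> negative (opposite of gear 3)
  gear 5: meshes with gear 4 -> depth 5 -> positive (opposite of gear 4)
Queried indices 0, 1, 2, 3, 4, 5 -> negative, positive, negative, positive, negative, positive

Answer: negative positive negative positive negative positive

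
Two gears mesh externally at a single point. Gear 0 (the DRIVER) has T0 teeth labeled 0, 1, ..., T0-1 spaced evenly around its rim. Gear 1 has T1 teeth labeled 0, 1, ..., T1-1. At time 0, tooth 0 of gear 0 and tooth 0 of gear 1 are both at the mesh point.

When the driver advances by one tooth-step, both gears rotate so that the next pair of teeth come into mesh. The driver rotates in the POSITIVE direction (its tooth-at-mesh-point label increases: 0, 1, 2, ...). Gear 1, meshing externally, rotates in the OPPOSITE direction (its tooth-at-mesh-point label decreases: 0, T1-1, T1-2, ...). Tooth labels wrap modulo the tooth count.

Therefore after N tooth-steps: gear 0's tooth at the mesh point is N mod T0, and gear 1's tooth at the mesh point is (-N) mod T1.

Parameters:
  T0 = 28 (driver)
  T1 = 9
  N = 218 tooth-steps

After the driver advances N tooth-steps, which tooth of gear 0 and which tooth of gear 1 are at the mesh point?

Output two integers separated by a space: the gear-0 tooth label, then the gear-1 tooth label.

Gear 0 (driver, T0=28): tooth at mesh = N mod T0
  218 = 7 * 28 + 22, so 218 mod 28 = 22
  gear 0 tooth = 22
Gear 1 (driven, T1=9): tooth at mesh = (-N) mod T1
  218 = 24 * 9 + 2, so 218 mod 9 = 2
  (-218) mod 9 = (-2) mod 9 = 9 - 2 = 7
Mesh after 218 steps: gear-0 tooth 22 meets gear-1 tooth 7

Answer: 22 7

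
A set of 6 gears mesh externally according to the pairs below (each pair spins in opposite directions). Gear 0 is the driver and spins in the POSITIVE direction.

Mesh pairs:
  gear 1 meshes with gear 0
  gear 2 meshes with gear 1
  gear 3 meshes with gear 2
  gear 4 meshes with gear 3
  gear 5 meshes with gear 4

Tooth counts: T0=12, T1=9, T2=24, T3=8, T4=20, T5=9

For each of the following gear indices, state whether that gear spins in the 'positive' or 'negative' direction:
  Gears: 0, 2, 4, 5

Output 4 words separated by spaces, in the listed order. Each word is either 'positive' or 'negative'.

Gear 0 (driver): positive (depth 0)
  gear 1: meshes with gear 0 -> depth 1 -> negative (opposite of gear 0)
  gear 2: meshes with gear 1 -> depth 2 -> positive (opposite of gear 1)
  gear 3: meshes with gear 2 -> depth 3 -> negative (opposite of gear 2)
  gear 4: meshes with gear 3 -> depth 4 -> positive (opposite of gear 3)
  gear 5: meshes with gear 4 -> depth 5 -> negative (opposite of gear 4)
Queried indices 0, 2, 4, 5 -> positive, positive, positive, negative

Answer: positive positive positive negative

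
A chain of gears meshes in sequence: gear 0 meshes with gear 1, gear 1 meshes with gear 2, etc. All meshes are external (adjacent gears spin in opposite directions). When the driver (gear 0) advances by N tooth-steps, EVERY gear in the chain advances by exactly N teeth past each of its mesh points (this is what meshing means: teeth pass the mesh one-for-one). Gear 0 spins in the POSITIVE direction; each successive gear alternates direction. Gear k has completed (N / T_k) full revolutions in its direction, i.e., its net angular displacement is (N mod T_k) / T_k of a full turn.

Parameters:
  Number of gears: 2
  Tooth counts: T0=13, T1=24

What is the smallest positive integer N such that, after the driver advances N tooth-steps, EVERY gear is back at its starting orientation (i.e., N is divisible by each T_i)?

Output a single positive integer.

Gear k returns to start when N is a multiple of T_k.
All gears at start simultaneously when N is a common multiple of [13, 24]; the smallest such N is lcm(13, 24).
Start: lcm = T0 = 13
Fold in T1=24: gcd(13, 24) = 1; lcm(13, 24) = 13 * 24 / 1 = 312 / 1 = 312
Full cycle length = 312

Answer: 312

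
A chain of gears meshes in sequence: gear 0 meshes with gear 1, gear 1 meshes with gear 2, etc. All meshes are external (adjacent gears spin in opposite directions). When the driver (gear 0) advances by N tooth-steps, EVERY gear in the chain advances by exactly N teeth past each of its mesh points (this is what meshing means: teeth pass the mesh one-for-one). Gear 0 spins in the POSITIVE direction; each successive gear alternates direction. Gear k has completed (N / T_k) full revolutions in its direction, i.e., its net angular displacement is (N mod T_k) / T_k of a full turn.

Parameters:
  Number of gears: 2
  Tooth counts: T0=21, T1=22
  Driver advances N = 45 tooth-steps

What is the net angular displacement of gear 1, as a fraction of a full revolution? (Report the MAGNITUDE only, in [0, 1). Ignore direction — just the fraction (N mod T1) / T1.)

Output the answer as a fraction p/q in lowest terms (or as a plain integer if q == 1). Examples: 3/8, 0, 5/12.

Answer: 1/22

Derivation:
Chain of 2 gears, tooth counts: [21, 22]
  gear 0: T0=21, direction=positive, advance = 45 mod 21 = 3 teeth = 3/21 turn
  gear 1: T1=22, direction=negative, advance = 45 mod 22 = 1 teeth = 1/22 turn
Gear 1: 45 mod 22 = 1
Fraction = 1 / 22 = 1/22 (gcd(1,22)=1) = 1/22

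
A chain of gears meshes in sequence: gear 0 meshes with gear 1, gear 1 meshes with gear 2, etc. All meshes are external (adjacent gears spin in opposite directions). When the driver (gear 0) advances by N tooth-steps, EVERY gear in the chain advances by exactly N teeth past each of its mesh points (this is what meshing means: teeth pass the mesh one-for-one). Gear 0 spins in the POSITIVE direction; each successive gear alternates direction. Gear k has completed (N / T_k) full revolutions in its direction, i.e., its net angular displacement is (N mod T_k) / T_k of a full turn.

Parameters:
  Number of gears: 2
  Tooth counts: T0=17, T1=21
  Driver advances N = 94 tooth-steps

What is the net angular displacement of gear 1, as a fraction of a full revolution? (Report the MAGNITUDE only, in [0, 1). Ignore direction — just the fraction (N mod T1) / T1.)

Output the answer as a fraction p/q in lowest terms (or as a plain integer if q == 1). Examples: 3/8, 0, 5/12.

Answer: 10/21

Derivation:
Chain of 2 gears, tooth counts: [17, 21]
  gear 0: T0=17, direction=positive, advance = 94 mod 17 = 9 teeth = 9/17 turn
  gear 1: T1=21, direction=negative, advance = 94 mod 21 = 10 teeth = 10/21 turn
Gear 1: 94 mod 21 = 10
Fraction = 10 / 21 = 10/21 (gcd(10,21)=1) = 10/21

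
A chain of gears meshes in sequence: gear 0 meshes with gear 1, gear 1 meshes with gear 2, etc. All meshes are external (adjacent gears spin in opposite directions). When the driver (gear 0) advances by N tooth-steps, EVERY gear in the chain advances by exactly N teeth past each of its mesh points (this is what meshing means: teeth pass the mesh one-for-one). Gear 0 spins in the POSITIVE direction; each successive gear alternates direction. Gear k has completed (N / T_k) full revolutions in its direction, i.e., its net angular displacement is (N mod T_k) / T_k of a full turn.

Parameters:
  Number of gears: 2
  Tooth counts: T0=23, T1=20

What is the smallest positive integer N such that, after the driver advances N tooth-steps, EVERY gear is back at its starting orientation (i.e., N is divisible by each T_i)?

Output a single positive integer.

Answer: 460

Derivation:
Gear k returns to start when N is a multiple of T_k.
All gears at start simultaneously when N is a common multiple of [23, 20]; the smallest such N is lcm(23, 20).
Start: lcm = T0 = 23
Fold in T1=20: gcd(23, 20) = 1; lcm(23, 20) = 23 * 20 / 1 = 460 / 1 = 460
Full cycle length = 460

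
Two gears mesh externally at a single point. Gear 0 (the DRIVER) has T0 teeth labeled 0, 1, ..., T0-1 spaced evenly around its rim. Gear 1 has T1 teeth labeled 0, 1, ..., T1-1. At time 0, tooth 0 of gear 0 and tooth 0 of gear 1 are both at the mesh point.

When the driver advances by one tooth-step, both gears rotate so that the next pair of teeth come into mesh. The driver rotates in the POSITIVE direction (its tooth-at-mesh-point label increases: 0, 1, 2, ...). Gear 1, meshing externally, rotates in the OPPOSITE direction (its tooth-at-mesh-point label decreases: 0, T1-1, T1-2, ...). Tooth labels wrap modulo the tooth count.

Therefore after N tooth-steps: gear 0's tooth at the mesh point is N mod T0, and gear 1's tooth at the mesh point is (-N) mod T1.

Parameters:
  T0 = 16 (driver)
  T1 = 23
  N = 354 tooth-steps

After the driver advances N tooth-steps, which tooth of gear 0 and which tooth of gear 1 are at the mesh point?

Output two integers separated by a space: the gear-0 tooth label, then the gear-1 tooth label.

Gear 0 (driver, T0=16): tooth at mesh = N mod T0
  354 = 22 * 16 + 2, so 354 mod 16 = 2
  gear 0 tooth = 2
Gear 1 (driven, T1=23): tooth at mesh = (-N) mod T1
  354 = 15 * 23 + 9, so 354 mod 23 = 9
  (-354) mod 23 = (-9) mod 23 = 23 - 9 = 14
Mesh after 354 steps: gear-0 tooth 2 meets gear-1 tooth 14

Answer: 2 14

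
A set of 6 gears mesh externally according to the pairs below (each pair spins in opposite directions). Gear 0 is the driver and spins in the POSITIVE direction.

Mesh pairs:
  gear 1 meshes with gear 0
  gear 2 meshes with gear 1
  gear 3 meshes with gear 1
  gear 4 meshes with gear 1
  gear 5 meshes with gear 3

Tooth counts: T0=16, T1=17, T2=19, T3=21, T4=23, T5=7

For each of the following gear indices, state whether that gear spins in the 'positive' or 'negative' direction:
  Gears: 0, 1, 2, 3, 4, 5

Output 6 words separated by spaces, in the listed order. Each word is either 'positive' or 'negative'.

Answer: positive negative positive positive positive negative

Derivation:
Gear 0 (driver): positive (depth 0)
  gear 1: meshes with gear 0 -> depth 1 -> negative (opposite of gear 0)
  gear 2: meshes with gear 1 -> depth 2 -> positive (opposite of gear 1)
  gear 3: meshes with gear 1 -> depth 2 -> positive (opposite of gear 1)
  gear 4: meshes with gear 1 -> depth 2 -> positive (opposite of gear 1)
  gear 5: meshes with gear 3 -> depth 3 -> negative (opposite of gear 3)
Queried indices 0, 1, 2, 3, 4, 5 -> positive, negative, positive, positive, positive, negative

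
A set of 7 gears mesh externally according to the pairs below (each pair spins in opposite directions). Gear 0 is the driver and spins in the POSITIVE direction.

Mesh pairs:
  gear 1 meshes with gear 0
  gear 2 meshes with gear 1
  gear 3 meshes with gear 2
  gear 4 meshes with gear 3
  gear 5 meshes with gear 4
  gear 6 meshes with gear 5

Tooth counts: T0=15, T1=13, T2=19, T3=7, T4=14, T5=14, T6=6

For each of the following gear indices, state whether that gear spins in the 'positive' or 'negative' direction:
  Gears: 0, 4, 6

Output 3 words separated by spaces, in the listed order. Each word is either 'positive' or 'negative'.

Gear 0 (driver): positive (depth 0)
  gear 1: meshes with gear 0 -> depth 1 -> negative (opposite of gear 0)
  gear 2: meshes with gear 1 -> depth 2 -> positive (opposite of gear 1)
  gear 3: meshes with gear 2 -> depth 3 -> negative (opposite of gear 2)
  gear 4: meshes with gear 3 -> depth 4 -> positive (opposite of gear 3)
  gear 5: meshes with gear 4 -> depth 5 -> negative (opposite of gear 4)
  gear 6: meshes with gear 5 -> depth 6 -> positive (opposite of gear 5)
Queried indices 0, 4, 6 -> positive, positive, positive

Answer: positive positive positive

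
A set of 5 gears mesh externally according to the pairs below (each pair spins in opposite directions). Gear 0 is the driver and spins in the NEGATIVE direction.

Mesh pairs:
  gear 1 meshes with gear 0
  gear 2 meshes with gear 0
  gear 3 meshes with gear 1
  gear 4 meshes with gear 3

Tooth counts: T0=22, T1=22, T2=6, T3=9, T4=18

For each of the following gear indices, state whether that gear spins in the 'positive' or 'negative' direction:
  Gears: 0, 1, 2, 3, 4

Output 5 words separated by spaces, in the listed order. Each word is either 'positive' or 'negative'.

Gear 0 (driver): negative (depth 0)
  gear 1: meshes with gear 0 -> depth 1 -> positive (opposite of gear 0)
  gear 2: meshes with gear 0 -> depth 1 -> positive (opposite of gear 0)
  gear 3: meshes with gear 1 -> depth 2 -> negative (opposite of gear 1)
  gear 4: meshes with gear 3 -> depth 3 -> positive (opposite of gear 3)
Queried indices 0, 1, 2, 3, 4 -> negative, positive, positive, negative, positive

Answer: negative positive positive negative positive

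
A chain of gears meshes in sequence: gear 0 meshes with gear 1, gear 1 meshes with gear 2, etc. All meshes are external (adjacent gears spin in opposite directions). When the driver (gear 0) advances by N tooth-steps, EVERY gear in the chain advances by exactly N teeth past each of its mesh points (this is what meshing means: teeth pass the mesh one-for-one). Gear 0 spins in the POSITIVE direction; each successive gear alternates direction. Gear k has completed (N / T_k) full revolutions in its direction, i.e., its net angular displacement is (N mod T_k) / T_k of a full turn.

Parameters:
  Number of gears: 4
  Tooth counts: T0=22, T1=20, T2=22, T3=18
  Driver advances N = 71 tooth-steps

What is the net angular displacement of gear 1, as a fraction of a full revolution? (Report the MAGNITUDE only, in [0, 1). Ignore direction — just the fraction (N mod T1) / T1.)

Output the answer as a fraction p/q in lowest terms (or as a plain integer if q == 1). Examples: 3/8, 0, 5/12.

Chain of 4 gears, tooth counts: [22, 20, 22, 18]
  gear 0: T0=22, direction=positive, advance = 71 mod 22 = 5 teeth = 5/22 turn
  gear 1: T1=20, direction=negative, advance = 71 mod 20 = 11 teeth = 11/20 turn
  gear 2: T2=22, direction=positive, advance = 71 mod 22 = 5 teeth = 5/22 turn
  gear 3: T3=18, direction=negative, advance = 71 mod 18 = 17 teeth = 17/18 turn
Gear 1: 71 mod 20 = 11
Fraction = 11 / 20 = 11/20 (gcd(11,20)=1) = 11/20

Answer: 11/20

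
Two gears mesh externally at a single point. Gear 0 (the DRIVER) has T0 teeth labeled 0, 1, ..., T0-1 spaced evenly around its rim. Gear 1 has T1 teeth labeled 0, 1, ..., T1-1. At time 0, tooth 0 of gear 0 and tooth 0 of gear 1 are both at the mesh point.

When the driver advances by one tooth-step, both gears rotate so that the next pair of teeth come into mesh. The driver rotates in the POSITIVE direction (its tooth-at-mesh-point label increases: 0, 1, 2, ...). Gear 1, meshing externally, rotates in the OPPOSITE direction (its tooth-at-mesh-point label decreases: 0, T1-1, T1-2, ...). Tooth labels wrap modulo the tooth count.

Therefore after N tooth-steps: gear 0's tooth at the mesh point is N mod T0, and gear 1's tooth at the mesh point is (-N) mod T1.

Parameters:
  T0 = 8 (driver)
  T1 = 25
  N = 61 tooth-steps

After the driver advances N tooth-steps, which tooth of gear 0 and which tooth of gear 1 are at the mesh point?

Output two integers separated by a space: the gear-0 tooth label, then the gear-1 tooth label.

Answer: 5 14

Derivation:
Gear 0 (driver, T0=8): tooth at mesh = N mod T0
  61 = 7 * 8 + 5, so 61 mod 8 = 5
  gear 0 tooth = 5
Gear 1 (driven, T1=25): tooth at mesh = (-N) mod T1
  61 = 2 * 25 + 11, so 61 mod 25 = 11
  (-61) mod 25 = (-11) mod 25 = 25 - 11 = 14
Mesh after 61 steps: gear-0 tooth 5 meets gear-1 tooth 14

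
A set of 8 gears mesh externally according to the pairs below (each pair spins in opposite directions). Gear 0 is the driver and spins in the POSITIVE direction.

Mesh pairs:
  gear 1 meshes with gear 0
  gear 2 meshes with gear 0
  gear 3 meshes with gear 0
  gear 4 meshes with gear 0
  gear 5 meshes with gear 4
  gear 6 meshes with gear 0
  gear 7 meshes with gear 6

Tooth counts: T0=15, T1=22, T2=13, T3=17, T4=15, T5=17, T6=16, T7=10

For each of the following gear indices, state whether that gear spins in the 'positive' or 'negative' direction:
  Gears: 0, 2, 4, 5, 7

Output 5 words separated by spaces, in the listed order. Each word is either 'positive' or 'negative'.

Answer: positive negative negative positive positive

Derivation:
Gear 0 (driver): positive (depth 0)
  gear 1: meshes with gear 0 -> depth 1 -> negative (opposite of gear 0)
  gear 2: meshes with gear 0 -> depth 1 -> negative (opposite of gear 0)
  gear 3: meshes with gear 0 -> depth 1 -> negative (opposite of gear 0)
  gear 4: meshes with gear 0 -> depth 1 -> negative (opposite of gear 0)
  gear 5: meshes with gear 4 -> depth 2 -> positive (opposite of gear 4)
  gear 6: meshes with gear 0 -> depth 1 -> negative (opposite of gear 0)
  gear 7: meshes with gear 6 -> depth 2 -> positive (opposite of gear 6)
Queried indices 0, 2, 4, 5, 7 -> positive, negative, negative, positive, positive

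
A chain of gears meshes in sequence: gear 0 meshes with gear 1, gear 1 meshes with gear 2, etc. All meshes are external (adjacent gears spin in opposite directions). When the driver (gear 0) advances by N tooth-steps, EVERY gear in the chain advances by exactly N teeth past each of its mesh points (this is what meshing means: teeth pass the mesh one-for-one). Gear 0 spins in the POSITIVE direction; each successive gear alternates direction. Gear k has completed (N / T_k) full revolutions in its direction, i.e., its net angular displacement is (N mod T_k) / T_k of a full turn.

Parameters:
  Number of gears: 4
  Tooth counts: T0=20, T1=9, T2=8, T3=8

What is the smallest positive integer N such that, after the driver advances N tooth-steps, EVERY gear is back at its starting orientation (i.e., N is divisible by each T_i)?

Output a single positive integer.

Answer: 360

Derivation:
Gear k returns to start when N is a multiple of T_k.
All gears at start simultaneously when N is a common multiple of [20, 9, 8, 8]; the smallest such N is lcm(20, 9, 8, 8).
Start: lcm = T0 = 20
Fold in T1=9: gcd(20, 9) = 1; lcm(20, 9) = 20 * 9 / 1 = 180 / 1 = 180
Fold in T2=8: gcd(180, 8) = 4; lcm(180, 8) = 180 * 8 / 4 = 1440 / 4 = 360
Fold in T3=8: gcd(360, 8) = 8; lcm(360, 8) = 360 * 8 / 8 = 2880 / 8 = 360
Full cycle length = 360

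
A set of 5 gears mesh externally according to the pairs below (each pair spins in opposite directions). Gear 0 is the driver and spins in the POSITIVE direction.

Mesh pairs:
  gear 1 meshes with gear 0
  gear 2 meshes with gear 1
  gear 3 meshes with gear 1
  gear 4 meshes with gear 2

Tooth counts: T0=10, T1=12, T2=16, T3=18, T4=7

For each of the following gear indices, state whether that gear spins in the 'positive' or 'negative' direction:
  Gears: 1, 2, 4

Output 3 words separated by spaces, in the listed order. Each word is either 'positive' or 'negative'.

Gear 0 (driver): positive (depth 0)
  gear 1: meshes with gear 0 -> depth 1 -> negative (opposite of gear 0)
  gear 2: meshes with gear 1 -> depth 2 -> positive (opposite of gear 1)
  gear 3: meshes with gear 1 -> depth 2 -> positive (opposite of gear 1)
  gear 4: meshes with gear 2 -> depth 3 -> negative (opposite of gear 2)
Queried indices 1, 2, 4 -> negative, positive, negative

Answer: negative positive negative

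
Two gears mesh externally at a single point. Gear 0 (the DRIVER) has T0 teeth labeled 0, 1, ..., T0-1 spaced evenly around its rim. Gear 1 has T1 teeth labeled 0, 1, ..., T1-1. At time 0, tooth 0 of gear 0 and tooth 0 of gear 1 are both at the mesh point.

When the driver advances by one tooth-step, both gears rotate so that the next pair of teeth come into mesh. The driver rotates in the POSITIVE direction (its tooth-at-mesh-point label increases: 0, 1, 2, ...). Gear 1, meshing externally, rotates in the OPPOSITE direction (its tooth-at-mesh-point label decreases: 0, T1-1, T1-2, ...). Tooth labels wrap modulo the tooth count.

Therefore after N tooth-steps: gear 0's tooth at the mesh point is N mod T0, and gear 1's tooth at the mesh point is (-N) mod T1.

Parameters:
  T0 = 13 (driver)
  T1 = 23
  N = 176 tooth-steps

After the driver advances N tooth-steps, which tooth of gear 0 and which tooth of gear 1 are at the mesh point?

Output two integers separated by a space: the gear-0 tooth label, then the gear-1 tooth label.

Answer: 7 8

Derivation:
Gear 0 (driver, T0=13): tooth at mesh = N mod T0
  176 = 13 * 13 + 7, so 176 mod 13 = 7
  gear 0 tooth = 7
Gear 1 (driven, T1=23): tooth at mesh = (-N) mod T1
  176 = 7 * 23 + 15, so 176 mod 23 = 15
  (-176) mod 23 = (-15) mod 23 = 23 - 15 = 8
Mesh after 176 steps: gear-0 tooth 7 meets gear-1 tooth 8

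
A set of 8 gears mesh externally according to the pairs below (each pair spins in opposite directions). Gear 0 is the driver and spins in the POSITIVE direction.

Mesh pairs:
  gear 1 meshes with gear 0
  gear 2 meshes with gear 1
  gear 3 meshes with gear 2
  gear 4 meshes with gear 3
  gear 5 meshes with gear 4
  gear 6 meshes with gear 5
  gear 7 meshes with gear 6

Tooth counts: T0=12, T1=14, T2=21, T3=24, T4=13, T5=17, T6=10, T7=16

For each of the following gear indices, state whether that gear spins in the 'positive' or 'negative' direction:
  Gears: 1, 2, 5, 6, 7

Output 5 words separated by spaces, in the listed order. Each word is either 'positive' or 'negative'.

Answer: negative positive negative positive negative

Derivation:
Gear 0 (driver): positive (depth 0)
  gear 1: meshes with gear 0 -> depth 1 -> negative (opposite of gear 0)
  gear 2: meshes with gear 1 -> depth 2 -> positive (opposite of gear 1)
  gear 3: meshes with gear 2 -> depth 3 -> negative (opposite of gear 2)
  gear 4: meshes with gear 3 -> depth 4 -> positive (opposite of gear 3)
  gear 5: meshes with gear 4 -> depth 5 -> negative (opposite of gear 4)
  gear 6: meshes with gear 5 -> depth 6 -> positive (opposite of gear 5)
  gear 7: meshes with gear 6 -> depth 7 -> negative (opposite of gear 6)
Queried indices 1, 2, 5, 6, 7 -> negative, positive, negative, positive, negative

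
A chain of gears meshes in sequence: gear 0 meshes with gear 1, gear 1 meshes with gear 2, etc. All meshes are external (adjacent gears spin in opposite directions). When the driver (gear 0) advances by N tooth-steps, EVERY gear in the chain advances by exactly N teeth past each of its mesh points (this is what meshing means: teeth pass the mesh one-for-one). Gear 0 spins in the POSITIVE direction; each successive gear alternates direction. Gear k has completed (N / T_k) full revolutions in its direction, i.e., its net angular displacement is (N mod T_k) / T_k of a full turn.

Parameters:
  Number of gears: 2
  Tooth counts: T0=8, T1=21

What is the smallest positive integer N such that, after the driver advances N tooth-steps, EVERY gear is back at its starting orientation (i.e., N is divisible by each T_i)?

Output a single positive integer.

Answer: 168

Derivation:
Gear k returns to start when N is a multiple of T_k.
All gears at start simultaneously when N is a common multiple of [8, 21]; the smallest such N is lcm(8, 21).
Start: lcm = T0 = 8
Fold in T1=21: gcd(8, 21) = 1; lcm(8, 21) = 8 * 21 / 1 = 168 / 1 = 168
Full cycle length = 168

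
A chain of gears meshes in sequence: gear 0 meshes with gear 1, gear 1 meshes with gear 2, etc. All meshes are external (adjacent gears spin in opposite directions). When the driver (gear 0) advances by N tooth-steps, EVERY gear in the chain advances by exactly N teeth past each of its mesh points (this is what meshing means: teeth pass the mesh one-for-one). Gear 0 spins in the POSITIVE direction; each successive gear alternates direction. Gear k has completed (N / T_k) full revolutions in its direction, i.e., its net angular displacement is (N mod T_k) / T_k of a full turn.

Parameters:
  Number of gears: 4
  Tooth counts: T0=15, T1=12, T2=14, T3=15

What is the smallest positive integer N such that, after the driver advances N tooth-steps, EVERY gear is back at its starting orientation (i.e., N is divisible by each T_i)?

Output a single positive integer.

Answer: 420

Derivation:
Gear k returns to start when N is a multiple of T_k.
All gears at start simultaneously when N is a common multiple of [15, 12, 14, 15]; the smallest such N is lcm(15, 12, 14, 15).
Start: lcm = T0 = 15
Fold in T1=12: gcd(15, 12) = 3; lcm(15, 12) = 15 * 12 / 3 = 180 / 3 = 60
Fold in T2=14: gcd(60, 14) = 2; lcm(60, 14) = 60 * 14 / 2 = 840 / 2 = 420
Fold in T3=15: gcd(420, 15) = 15; lcm(420, 15) = 420 * 15 / 15 = 6300 / 15 = 420
Full cycle length = 420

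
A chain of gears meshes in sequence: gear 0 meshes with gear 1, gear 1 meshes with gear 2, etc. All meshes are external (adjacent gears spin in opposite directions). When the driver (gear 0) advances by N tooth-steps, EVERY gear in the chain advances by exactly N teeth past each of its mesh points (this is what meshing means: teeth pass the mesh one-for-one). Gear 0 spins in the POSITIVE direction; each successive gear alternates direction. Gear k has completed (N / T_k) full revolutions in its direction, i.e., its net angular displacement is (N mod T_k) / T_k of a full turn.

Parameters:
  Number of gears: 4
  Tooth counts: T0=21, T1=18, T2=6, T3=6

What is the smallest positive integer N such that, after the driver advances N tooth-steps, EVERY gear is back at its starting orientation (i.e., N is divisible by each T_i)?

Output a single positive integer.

Answer: 126

Derivation:
Gear k returns to start when N is a multiple of T_k.
All gears at start simultaneously when N is a common multiple of [21, 18, 6, 6]; the smallest such N is lcm(21, 18, 6, 6).
Start: lcm = T0 = 21
Fold in T1=18: gcd(21, 18) = 3; lcm(21, 18) = 21 * 18 / 3 = 378 / 3 = 126
Fold in T2=6: gcd(126, 6) = 6; lcm(126, 6) = 126 * 6 / 6 = 756 / 6 = 126
Fold in T3=6: gcd(126, 6) = 6; lcm(126, 6) = 126 * 6 / 6 = 756 / 6 = 126
Full cycle length = 126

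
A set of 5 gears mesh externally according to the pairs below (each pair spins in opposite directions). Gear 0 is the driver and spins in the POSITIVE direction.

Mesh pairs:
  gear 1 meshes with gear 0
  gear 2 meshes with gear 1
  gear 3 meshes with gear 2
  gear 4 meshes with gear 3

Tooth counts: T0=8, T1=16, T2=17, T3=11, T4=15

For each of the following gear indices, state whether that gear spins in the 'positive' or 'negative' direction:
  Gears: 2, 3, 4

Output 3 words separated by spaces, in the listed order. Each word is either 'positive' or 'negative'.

Gear 0 (driver): positive (depth 0)
  gear 1: meshes with gear 0 -> depth 1 -> negative (opposite of gear 0)
  gear 2: meshes with gear 1 -> depth 2 -> positive (opposite of gear 1)
  gear 3: meshes with gear 2 -> depth 3 -> negative (opposite of gear 2)
  gear 4: meshes with gear 3 -> depth 4 -> positive (opposite of gear 3)
Queried indices 2, 3, 4 -> positive, negative, positive

Answer: positive negative positive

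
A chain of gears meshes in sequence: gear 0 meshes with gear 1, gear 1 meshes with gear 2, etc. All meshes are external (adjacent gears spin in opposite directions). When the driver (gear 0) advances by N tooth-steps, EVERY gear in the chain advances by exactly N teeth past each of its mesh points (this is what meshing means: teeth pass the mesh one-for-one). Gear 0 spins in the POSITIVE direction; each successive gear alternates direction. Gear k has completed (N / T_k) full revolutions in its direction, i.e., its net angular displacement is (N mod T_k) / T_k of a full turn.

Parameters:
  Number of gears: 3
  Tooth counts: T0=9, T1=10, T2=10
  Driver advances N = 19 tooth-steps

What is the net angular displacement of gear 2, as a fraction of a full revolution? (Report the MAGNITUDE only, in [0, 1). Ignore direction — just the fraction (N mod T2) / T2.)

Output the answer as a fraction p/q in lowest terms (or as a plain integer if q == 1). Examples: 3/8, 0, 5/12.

Answer: 9/10

Derivation:
Chain of 3 gears, tooth counts: [9, 10, 10]
  gear 0: T0=9, direction=positive, advance = 19 mod 9 = 1 teeth = 1/9 turn
  gear 1: T1=10, direction=negative, advance = 19 mod 10 = 9 teeth = 9/10 turn
  gear 2: T2=10, direction=positive, advance = 19 mod 10 = 9 teeth = 9/10 turn
Gear 2: 19 mod 10 = 9
Fraction = 9 / 10 = 9/10 (gcd(9,10)=1) = 9/10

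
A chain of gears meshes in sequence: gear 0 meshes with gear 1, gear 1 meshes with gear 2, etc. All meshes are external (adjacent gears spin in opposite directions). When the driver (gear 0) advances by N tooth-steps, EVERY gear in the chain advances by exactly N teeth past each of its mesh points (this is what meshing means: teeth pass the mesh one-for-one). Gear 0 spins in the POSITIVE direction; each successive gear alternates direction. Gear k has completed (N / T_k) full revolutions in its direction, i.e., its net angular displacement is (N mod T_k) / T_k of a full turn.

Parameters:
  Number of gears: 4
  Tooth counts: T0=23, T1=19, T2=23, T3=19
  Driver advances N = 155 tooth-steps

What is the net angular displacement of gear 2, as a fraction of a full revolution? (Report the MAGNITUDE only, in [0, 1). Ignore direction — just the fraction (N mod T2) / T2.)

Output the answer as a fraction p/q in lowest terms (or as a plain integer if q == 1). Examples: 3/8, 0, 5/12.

Answer: 17/23

Derivation:
Chain of 4 gears, tooth counts: [23, 19, 23, 19]
  gear 0: T0=23, direction=positive, advance = 155 mod 23 = 17 teeth = 17/23 turn
  gear 1: T1=19, direction=negative, advance = 155 mod 19 = 3 teeth = 3/19 turn
  gear 2: T2=23, direction=positive, advance = 155 mod 23 = 17 teeth = 17/23 turn
  gear 3: T3=19, direction=negative, advance = 155 mod 19 = 3 teeth = 3/19 turn
Gear 2: 155 mod 23 = 17
Fraction = 17 / 23 = 17/23 (gcd(17,23)=1) = 17/23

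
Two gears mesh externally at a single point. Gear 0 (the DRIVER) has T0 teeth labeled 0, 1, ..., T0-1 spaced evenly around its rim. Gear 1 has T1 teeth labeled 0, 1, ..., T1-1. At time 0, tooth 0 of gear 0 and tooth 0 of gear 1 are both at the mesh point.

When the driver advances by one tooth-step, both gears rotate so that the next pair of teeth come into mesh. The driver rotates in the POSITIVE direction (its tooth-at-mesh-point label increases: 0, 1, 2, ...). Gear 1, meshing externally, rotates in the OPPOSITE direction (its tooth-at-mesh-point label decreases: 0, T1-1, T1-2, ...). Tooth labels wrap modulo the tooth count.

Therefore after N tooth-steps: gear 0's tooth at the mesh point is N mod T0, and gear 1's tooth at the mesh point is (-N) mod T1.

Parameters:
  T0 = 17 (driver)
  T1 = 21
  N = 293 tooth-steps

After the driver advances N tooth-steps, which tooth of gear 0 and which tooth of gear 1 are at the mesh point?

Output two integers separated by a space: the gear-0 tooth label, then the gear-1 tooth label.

Answer: 4 1

Derivation:
Gear 0 (driver, T0=17): tooth at mesh = N mod T0
  293 = 17 * 17 + 4, so 293 mod 17 = 4
  gear 0 tooth = 4
Gear 1 (driven, T1=21): tooth at mesh = (-N) mod T1
  293 = 13 * 21 + 20, so 293 mod 21 = 20
  (-293) mod 21 = (-20) mod 21 = 21 - 20 = 1
Mesh after 293 steps: gear-0 tooth 4 meets gear-1 tooth 1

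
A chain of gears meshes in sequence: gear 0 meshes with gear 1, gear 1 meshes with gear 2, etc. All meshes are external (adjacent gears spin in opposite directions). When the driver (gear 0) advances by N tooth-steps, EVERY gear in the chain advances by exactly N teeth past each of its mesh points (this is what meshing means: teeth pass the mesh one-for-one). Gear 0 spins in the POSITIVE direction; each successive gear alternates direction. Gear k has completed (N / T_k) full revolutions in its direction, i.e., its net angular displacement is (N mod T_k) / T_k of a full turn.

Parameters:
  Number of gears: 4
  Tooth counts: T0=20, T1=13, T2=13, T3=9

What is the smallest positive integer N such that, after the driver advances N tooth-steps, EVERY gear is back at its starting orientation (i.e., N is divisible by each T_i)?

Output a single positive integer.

Gear k returns to start when N is a multiple of T_k.
All gears at start simultaneously when N is a common multiple of [20, 13, 13, 9]; the smallest such N is lcm(20, 13, 13, 9).
Start: lcm = T0 = 20
Fold in T1=13: gcd(20, 13) = 1; lcm(20, 13) = 20 * 13 / 1 = 260 / 1 = 260
Fold in T2=13: gcd(260, 13) = 13; lcm(260, 13) = 260 * 13 / 13 = 3380 / 13 = 260
Fold in T3=9: gcd(260, 9) = 1; lcm(260, 9) = 260 * 9 / 1 = 2340 / 1 = 2340
Full cycle length = 2340

Answer: 2340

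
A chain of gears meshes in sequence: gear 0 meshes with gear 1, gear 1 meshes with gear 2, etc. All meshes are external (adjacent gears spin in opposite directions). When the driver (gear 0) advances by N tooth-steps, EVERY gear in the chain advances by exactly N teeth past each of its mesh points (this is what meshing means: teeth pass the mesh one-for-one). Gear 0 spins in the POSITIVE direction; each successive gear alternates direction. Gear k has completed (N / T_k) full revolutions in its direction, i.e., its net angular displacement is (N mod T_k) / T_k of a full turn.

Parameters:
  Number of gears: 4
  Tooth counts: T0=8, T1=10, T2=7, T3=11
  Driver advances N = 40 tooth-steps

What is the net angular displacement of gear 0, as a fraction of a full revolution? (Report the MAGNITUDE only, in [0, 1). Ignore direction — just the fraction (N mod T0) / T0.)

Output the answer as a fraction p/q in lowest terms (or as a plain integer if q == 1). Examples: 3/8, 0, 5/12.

Answer: 0

Derivation:
Chain of 4 gears, tooth counts: [8, 10, 7, 11]
  gear 0: T0=8, direction=positive, advance = 40 mod 8 = 0 teeth = 0/8 turn
  gear 1: T1=10, direction=negative, advance = 40 mod 10 = 0 teeth = 0/10 turn
  gear 2: T2=7, direction=positive, advance = 40 mod 7 = 5 teeth = 5/7 turn
  gear 3: T3=11, direction=negative, advance = 40 mod 11 = 7 teeth = 7/11 turn
Gear 0: 40 mod 8 = 0
Fraction = 0 / 8 = 0/1 (gcd(0,8)=8) = 0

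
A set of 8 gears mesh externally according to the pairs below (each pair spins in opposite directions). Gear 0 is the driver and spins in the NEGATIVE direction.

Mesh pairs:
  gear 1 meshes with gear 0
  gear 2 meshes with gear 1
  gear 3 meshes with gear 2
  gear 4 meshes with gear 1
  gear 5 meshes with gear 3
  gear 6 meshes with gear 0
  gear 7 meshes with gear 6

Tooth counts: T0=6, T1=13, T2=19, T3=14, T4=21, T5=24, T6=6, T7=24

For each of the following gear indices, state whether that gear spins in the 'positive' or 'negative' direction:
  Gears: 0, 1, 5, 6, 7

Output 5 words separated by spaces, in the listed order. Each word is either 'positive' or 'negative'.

Gear 0 (driver): negative (depth 0)
  gear 1: meshes with gear 0 -> depth 1 -> positive (opposite of gear 0)
  gear 2: meshes with gear 1 -> depth 2 -> negative (opposite of gear 1)
  gear 3: meshes with gear 2 -> depth 3 -> positive (opposite of gear 2)
  gear 4: meshes with gear 1 -> depth 2 -> negative (opposite of gear 1)
  gear 5: meshes with gear 3 -> depth 4 -> negative (opposite of gear 3)
  gear 6: meshes with gear 0 -> depth 1 -> positive (opposite of gear 0)
  gear 7: meshes with gear 6 -> depth 2 -> negative (opposite of gear 6)
Queried indices 0, 1, 5, 6, 7 -> negative, positive, negative, positive, negative

Answer: negative positive negative positive negative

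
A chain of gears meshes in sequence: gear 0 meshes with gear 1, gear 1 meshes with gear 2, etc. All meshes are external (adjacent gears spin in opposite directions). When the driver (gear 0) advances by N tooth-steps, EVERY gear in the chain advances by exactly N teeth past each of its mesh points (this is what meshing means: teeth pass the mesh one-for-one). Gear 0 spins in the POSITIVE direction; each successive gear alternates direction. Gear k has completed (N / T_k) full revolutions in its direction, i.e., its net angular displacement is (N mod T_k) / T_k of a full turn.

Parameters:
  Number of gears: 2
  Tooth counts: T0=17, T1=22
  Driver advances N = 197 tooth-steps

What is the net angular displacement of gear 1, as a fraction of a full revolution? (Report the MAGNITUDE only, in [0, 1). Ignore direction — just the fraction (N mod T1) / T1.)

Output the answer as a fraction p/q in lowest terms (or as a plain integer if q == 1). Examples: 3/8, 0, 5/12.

Answer: 21/22

Derivation:
Chain of 2 gears, tooth counts: [17, 22]
  gear 0: T0=17, direction=positive, advance = 197 mod 17 = 10 teeth = 10/17 turn
  gear 1: T1=22, direction=negative, advance = 197 mod 22 = 21 teeth = 21/22 turn
Gear 1: 197 mod 22 = 21
Fraction = 21 / 22 = 21/22 (gcd(21,22)=1) = 21/22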